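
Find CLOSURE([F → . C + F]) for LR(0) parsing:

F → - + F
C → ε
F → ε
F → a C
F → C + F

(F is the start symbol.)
{ [C → .], [F → . C + F] }

Start with: [F → . C + F]
  [F → . C + F] has the dot before C: add [C → .]
No further items can be added.

CLOSURE = { [C → .], [F → . C + F] }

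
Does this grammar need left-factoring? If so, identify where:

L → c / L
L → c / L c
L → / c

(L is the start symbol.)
Yes, L has productions with common prefix 'c / L'

Left-factoring is needed when two productions for the same non-terminal
share a common prefix on the right-hand side.

Productions for L:
  L → c / L
  L → c / L c
  L → / c

Found common prefix 'c / L' in productions for L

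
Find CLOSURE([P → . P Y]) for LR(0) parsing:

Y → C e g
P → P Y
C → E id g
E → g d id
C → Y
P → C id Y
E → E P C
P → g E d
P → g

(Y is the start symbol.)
To compute CLOSURE, for each item [A → α.Bβ] where B is a non-terminal, add [B → .γ] for all productions B → γ; repeat for the newly added items until nothing changes.

Start with: [P → . P Y]
  [P → . P Y] has the dot before P: add [P → . C id Y], [P → . g E d], [P → . g]
  [P → . C id Y] has the dot before C: add [C → . E id g], [C → . Y]
  [C → . E id g] has the dot before E: add [E → . g d id], [E → . E P C]
  [C → . Y] has the dot before Y: add [Y → . C e g]
No further items can be added.

CLOSURE = { [C → . E id g], [C → . Y], [E → . E P C], [E → . g d id], [P → . C id Y], [P → . P Y], [P → . g E d], [P → . g], [Y → . C e g] }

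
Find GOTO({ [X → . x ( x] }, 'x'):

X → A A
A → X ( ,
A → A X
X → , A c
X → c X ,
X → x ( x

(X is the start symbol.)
{ [X → x . ( x] }

GOTO(I, 'x') = CLOSURE({ [A → αX.β] : [A → α.Xβ] ∈ I, X = 'x' })

Items with dot before 'x', with the dot advanced:
  [X → . x ( x] → [X → x . ( x]
Closure adds nothing (no advanced item has the dot before a non-terminal).

GOTO = { [X → x . ( x] }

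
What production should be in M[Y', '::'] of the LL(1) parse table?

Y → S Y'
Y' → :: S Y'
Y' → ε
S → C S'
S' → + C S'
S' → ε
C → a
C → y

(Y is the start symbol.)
To find M[Y', '::'], we find productions for Y' where '::' is in the predict set (PREDICT(N → α) = (FIRST(α) \ {ε}) ∪ (FOLLOW(N) if α ⇒* ε)).

Relevant sets:
  FOLLOW(Y') = { $ }

Y' → :: S Y': PREDICT = { '::' }
  '::' is in predict set, so this production goes in M[Y', '::']
Y' → ε: PREDICT = { $ }

M[Y', '::'] = Y' → :: S Y'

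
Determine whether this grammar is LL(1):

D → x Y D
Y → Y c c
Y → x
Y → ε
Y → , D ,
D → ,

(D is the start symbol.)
No. Predict set conflict for Y: { 'x' }

Relevant sets:
  FIRST(Y) = { ',', 'c', 'x', ε }
  FOLLOW(Y) = { ',', 'c', 'x' }

For D:
  PREDICT(D → x Y D) = { 'x' }
  PREDICT(D → ',') = { ',' }
For Y:
  PREDICT(Y → Y c c) = { ',', 'c', 'x' }
  PREDICT(Y → x) = { 'x' }
  PREDICT(Y → ε) = { ',', 'c', 'x' }
  PREDICT(Y → ',' D ',') = { ',' }

Conflict found: Predict set conflict for Y: { 'x' }
The grammar is NOT LL(1).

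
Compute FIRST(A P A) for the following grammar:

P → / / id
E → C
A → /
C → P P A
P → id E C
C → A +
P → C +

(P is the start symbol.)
{ '/' }

FIRST sets of the non-terminals involved (from the grammar, by fixed-point iteration):
  FIRST(A) = { '/' }

To compute FIRST(A P A), process the symbols left to right:
Symbol A is a non-terminal. Add FIRST(A) \ {ε} = { '/' }
A is not nullable (ε ∉ FIRST(A)), so stop here.
FIRST(A P A) = { '/' }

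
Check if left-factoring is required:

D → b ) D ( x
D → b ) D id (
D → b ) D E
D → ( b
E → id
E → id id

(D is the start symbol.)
Left-factoring is needed when two productions for the same non-terminal
share a common prefix on the right-hand side.

Productions for D:
  D → b ) D ( x
  D → b ) D id (
  D → b ) D E
  D → ( b
Productions for E:
  E → id
  E → id id

Found common prefix 'b ) D' in productions for D
Found common prefix 'id' in productions for E

Answer: Yes, D has productions with common prefix 'b ) D'; E has productions with common prefix 'id'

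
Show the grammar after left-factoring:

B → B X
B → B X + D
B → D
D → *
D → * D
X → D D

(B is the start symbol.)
Left-factoring transforms A → αβ₁ | αβ₂ into A → αA' and A' → β₁ | β₂
(α is the longest common prefix among the alternatives). Repeat until
no nonterminal has two alternatives with a common prefix.

Round 1: B has alternatives sharing prefix 'B X'. Introduce B': B → B X B'
  Add: B' → ε
  Add: B' → + D

Round 2: D has alternatives sharing prefix '*'. Introduce D': D → * D'
  Add: D' → ε
  Add: D' → D

No remaining common prefixes — done.

Resulting grammar:
B → B X B'
B' → ε
B' → + D
B → D
D → * D'
D' → ε
D' → D
X → D D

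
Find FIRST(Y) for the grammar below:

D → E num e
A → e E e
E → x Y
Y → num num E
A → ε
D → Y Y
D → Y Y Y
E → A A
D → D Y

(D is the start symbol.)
From Y → num num E:
  - num is a terminal: add 'num' and stop

Collecting: FIRST(Y) = { 'num' }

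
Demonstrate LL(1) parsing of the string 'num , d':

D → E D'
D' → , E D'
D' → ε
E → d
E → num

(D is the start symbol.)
LL(1) parsing maintains a stack (initially the start symbol over $) and the input. At each step: if the stack top is a terminal, match it against the current input token; if it is a non-terminal N, replace it with the RHS of M[N, lookahead] (the unique production whose predict set contains the lookahead).

Stack is shown with the top on the left.

Stack     Input      Action
---------------------------
D $       num , d $  output D → E D'
E D' $    num , d $  output E → num
num D' $  num , d $  match 'num'
D' $      , d $      output D' → , E D'
, E D' $  , d $      match ','
E D' $    d $        output E → d
d D' $    d $        match 'd'
D' $      $          output D' → ε
$         $          accept

The string is accepted.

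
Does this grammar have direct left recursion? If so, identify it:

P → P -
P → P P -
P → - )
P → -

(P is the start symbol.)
P → P -: LEFT RECURSIVE (starts with P)
P → P P -: LEFT RECURSIVE (starts with P)
P → - ): starts with '-'
P → -: starts with '-'

The grammar has direct left recursion on: P.

Answer: Yes, P is left-recursive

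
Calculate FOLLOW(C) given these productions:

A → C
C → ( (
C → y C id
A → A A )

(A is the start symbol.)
In A → C: C is at the end, add FOLLOW(A)
In C → y C id: C is followed by id, add FIRST(id) \ {ε} = { 'id' }

The FOLLOW sets referred to above (computed the same way, to a fixed point):
  FOLLOW(A) = { $, '(', ')', 'y' }

Taking the union: FOLLOW(C) = { $, '(', ')', 'id', 'y' }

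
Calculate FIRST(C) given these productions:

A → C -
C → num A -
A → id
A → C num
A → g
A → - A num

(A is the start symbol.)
{ 'num' }

To compute FIRST(C), examine every production with C on the left-hand side, reading each right-hand side left to right until a non-nullable symbol is reached.

From C → num A -:
  - num is a terminal: add 'num' and stop

Collecting: FIRST(C) = { 'num' }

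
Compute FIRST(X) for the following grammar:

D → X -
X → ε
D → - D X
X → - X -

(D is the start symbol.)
To compute FIRST(X), examine every production with X on the left-hand side, reading each right-hand side left to right until a non-nullable symbol is reached.

From X → ε:
  - ε-production, so ε ∈ FIRST(X)
From X → - X -:
  - '-' is a terminal: add '-' and stop

Collecting: FIRST(X) = { '-', ε }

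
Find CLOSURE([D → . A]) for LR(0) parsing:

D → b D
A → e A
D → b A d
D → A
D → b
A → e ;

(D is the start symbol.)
{ [A → . e ;], [A → . e A], [D → . A] }

To compute CLOSURE, for each item [A → α.Bβ] where B is a non-terminal, add [B → .γ] for all productions B → γ; repeat for the newly added items until nothing changes.

Start with: [D → . A]
  [D → . A] has the dot before A: add [A → . e A], [A → . e ;]
No further items can be added.

CLOSURE = { [A → . e ;], [A → . e A], [D → . A] }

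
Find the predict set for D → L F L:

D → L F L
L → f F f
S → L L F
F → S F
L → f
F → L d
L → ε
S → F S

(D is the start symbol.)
PREDICT(D → L F L) = (FIRST(RHS) \ {ε}) ∪ (FOLLOW(D) if ε ∈ FIRST(RHS), i.e. RHS ⇒* ε)
FIRST(L) = { 'f', ε }
FIRST(F) = { 'd', 'f' }
FIRST(L F L) = { 'd', 'f' }
ε ∉ FIRST(L F L), so FOLLOW(D) is not added.
PREDICT(D → L F L) = { 'd', 'f' }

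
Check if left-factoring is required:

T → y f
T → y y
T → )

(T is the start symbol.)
Yes, T has productions with common prefix 'y'

Left-factoring is needed when two productions for the same non-terminal
share a common prefix on the right-hand side.

Productions for T:
  T → y f
  T → y y
  T → )

Found common prefix 'y' in productions for T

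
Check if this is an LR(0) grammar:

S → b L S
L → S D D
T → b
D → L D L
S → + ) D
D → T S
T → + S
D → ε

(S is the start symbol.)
A grammar is LR(0) if no state in the canonical LR(0) collection has:
  - both a shift item (dot before a terminal) and a complete item (shift-reduce conflict), or
  - two or more complete items (reduce-reduce conflict; the accept item [S' → S .] counts as a complete item here).

Augment with S' → S and build the canonical LR(0) collection (I0 = CLOSURE({[S' → . S]}), then GOTO on every symbol after a dot until no new states appear). It has 19 states:
  I0: { [S → . + ) D], [S → . b L S], [S' → . S] }  — shift
  I1: { [S → + . ) D] }  — shift
  I2: { [S' → S .] }  — accept
  I3: { [L → . S D D], [S → . + ) D], [S → . b L S], [S → b . L S] }  — shift
  I4: { [S → . + ) D], [S → . b L S], [S → b L . S] }  — shift
  I5: { [D → . L D L], [D → . T S], [D → .], [L → . S D D], [L → S . D D], [S → . + ) D], [S → . b L S], [T → . + S], [T → . b] }  — shift, reduce
  I6: { [S → + . ) D], [S → . + ) D], [S → . b L S], [T → + . S] }  — shift
  I7: { [D → . L D L], [D → . T S], [D → .], [L → . S D D], [L → S D . D], [S → . + ) D], [S → . b L S], [T → . + S], [T → . b] }  — shift, reduce
  I8: { [D → . L D L], [D → . T S], [D → .], [D → L . D L], [L → . S D D], [S → . + ) D], [S → . b L S], [T → . + S], [T → . b] }  — shift, reduce
  I9: { [D → T . S], [S → . + ) D], [S → . b L S] }  — shift
  I10: { [L → . S D D], [S → . + ) D], [S → . b L S], [S → b . L S], [T → b .] }  — shift, reduce
  I11: { [D → T S .] }  — reduce
  I12: { [D → L D . L], [L → . S D D], [S → . + ) D], [S → . b L S] }  — shift
  I13: { [D → L D L .] }  — reduce
  I14: { [L → S D D .] }  — reduce
  I15: { [D → . L D L], [D → . T S], [D → .], [L → . S D D], [S → + ) . D], [S → . + ) D], [S → . b L S], [T → . + S], [T → . b] }  — shift, reduce
  I16: { [T → + S .] }  — reduce
  I17: { [S → + ) D .] }  — reduce
  I18: { [S → b L S .] }  — reduce

Conflict in state I5:
  Shift-reduce conflict between [D → .] and [S → . + ) D]
So the grammar is NOT LR(0).

Answer: No. Shift-reduce conflict between [D → .] and [S → . + ) D]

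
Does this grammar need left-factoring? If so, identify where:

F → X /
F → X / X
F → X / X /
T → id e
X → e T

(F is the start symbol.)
Yes, F has productions with common prefix 'X /'

Left-factoring is needed when two productions for the same non-terminal
share a common prefix on the right-hand side.

Productions for F:
  F → X /
  F → X / X
  F → X / X /

Found common prefix 'X /' in productions for F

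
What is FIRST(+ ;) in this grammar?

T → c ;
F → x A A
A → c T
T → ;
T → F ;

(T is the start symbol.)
{ '+' }

To compute FIRST(+ ;), process the symbols left to right:
Symbol + is a terminal. Add '+' and stop.
FIRST(+ ;) = { '+' }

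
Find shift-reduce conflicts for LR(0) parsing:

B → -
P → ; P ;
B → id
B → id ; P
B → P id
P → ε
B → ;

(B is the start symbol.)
Augment with B' → B and build the canonical LR(0) collection (I0 = CLOSURE({[B' → . B]}), then GOTO on every symbol after a dot until no new states appear). It has 12 states:
  I0: { [B → . -], [B → . ;], [B → . P id], [B → . id ; P], [B → . id], [B' → . B], [P → . ; P ;], [P → .] }  — shift, reduce
  I1: { [B → - .] }  — reduce
  I2: { [B → ; .], [P → . ; P ;], [P → .], [P → ; . P ;] }  — shift, 2 reduces
  I3: { [B' → B .] }  — accept
  I4: { [B → P . id] }  — shift
  I5: { [B → id . ; P], [B → id .] }  — shift, reduce
  I6: { [B → id ; . P], [P → . ; P ;], [P → .] }  — shift, reduce
  I7: { [P → . ; P ;], [P → .], [P → ; . P ;] }  — shift, reduce
  I8: { [B → id ; P .] }  — reduce
  I9: { [P → ; P . ;] }  — shift
  I10: { [P → ; P ; .] }  — reduce
  I11: { [B → P id .] }  — reduce

I0 contains reduce item [P → .] and shift items [B → . -], [B → . ;], [B → . id], [B → . id ; P], [P → . ; P ;] — shift-reduce conflict.
I2 contains reduce items [B → ; .], [P → .] and shift item [P → . ; P ;] — shift-reduce conflict.
I5 contains reduce item [B → id .] and shift item [B → id . ; P] — shift-reduce conflict.
I6 contains reduce item [P → .] and shift item [P → . ; P ;] — shift-reduce conflict.
I7 contains reduce item [P → .] and shift item [P → . ; P ;] — shift-reduce conflict.

Answer: Yes — I0: [P → .] vs [B → . -]; I2: [B → ; .] vs [P → . ; P ;]; I5: [B → id .] vs [B → id . ; P]; I6: [P → .] vs [P → . ; P ;]; I7: [P → .] vs [P → . ; P ;]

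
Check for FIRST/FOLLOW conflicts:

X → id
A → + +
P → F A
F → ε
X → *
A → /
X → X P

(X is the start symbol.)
Nullable non-terminals: F.
F has a nullable alternative but only one production, so nothing to check.

A, P, X have no nullable alternative, so no FIRST/FOLLOW check is needed there.

No FIRST/FOLLOW conflicts found.

Answer: No FIRST/FOLLOW conflicts.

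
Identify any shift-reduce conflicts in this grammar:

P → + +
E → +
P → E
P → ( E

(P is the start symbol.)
Yes — I2: [E → + .] vs [P → + . +]

A shift-reduce conflict occurs when an LR(0) state has both:
  - a complete (reduce) item [A → α .] (dot at the end), and
  - a shift item [B → β . c γ] (dot before a terminal).

Augment with P' → P and build the canonical LR(0) collection (I0 = CLOSURE({[P' → . P]}), then GOTO on every symbol after a dot until no new states appear). It has 8 states:
  I0: { [E → . +], [P → . ( E], [P → . + +], [P → . E], [P' → . P] }  — shift
  I1: { [E → . +], [P → ( . E] }  — shift
  I2: { [E → + .], [P → + . +] }  — shift, reduce
  I3: { [P → E .] }  — reduce
  I4: { [P' → P .] }  — accept
  I5: { [P → + + .] }  — reduce
  I6: { [E → + .] }  — reduce
  I7: { [P → ( E .] }  — reduce

I2 contains reduce item [E → + .] and shift item [P → + . +] — shift-reduce conflict.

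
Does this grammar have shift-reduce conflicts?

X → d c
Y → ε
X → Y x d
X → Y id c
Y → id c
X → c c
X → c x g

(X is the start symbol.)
Yes — I0: [Y → .] vs [X → . c c]

Augment with X' → X and build the canonical LR(0) collection (I0 = CLOSURE({[X' → . X]}), then GOTO on every symbol after a dot until no new states appear). It has 15 states:
  I0: { [X → . Y id c], [X → . Y x d], [X → . c c], [X → . c x g], [X → . d c], [X' → . X], [Y → . id c], [Y → .] }  — shift, reduce
  I1: { [X' → X .] }  — accept
  I2: { [X → Y . id c], [X → Y . x d] }  — shift
  I3: { [X → c . c], [X → c . x g] }  — shift
  I4: { [X → d . c] }  — shift
  I5: { [Y → id . c] }  — shift
  I6: { [Y → id c .] }  — reduce
  I7: { [X → d c .] }  — reduce
  I8: { [X → c c .] }  — reduce
  I9: { [X → c x . g] }  — shift
  I10: { [X → c x g .] }  — reduce
  I11: { [X → Y id . c] }  — shift
  I12: { [X → Y x . d] }  — shift
  I13: { [X → Y x d .] }  — reduce
  I14: { [X → Y id c .] }  — reduce

I0 contains reduce item [Y → .] and shift items [X → . c c], [X → . c x g], [X → . d c], [Y → . id c] — shift-reduce conflict.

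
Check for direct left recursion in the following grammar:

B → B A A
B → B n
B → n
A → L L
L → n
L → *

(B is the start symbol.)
Yes, B is left-recursive

Direct left recursion occurs when N → N α for some non-terminal N (the right-hand side begins with the left-hand side itself).

B → B A A: LEFT RECURSIVE (starts with B)
B → B n: LEFT RECURSIVE (starts with B)
B → n: starts with n
A → L L: starts with L
L → n: starts with n
L → *: starts with '*'

The grammar has direct left recursion on: B.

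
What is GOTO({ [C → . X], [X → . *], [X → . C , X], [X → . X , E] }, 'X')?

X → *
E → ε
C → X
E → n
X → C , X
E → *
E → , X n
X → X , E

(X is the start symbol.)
GOTO(I, 'X') = CLOSURE({ [A → αX.β] : [A → α.Xβ] ∈ I, X = 'X' })

Items with dot before 'X', with the dot advanced:
  [C → . X] → [C → X .]
  [X → . X , E] → [X → X . , E]
Closure adds nothing (no advanced item has the dot before a non-terminal).

GOTO = { [C → X .], [X → X . , E] }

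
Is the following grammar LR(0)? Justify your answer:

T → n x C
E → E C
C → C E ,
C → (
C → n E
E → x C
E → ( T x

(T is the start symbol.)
No. Shift-reduce conflict between [T → n x C .] and [E → . ( T x]

A grammar is LR(0) if no state in the canonical LR(0) collection has:
  - both a shift item (dot before a terminal) and a complete item (shift-reduce conflict), or
  - two or more complete items (reduce-reduce conflict; the accept item [T' → T .] counts as a complete item here).

Augment with T' → T and build the canonical LR(0) collection (I0 = CLOSURE({[T' → . T]}), then GOTO on every symbol after a dot until no new states appear). It has 16 states:
  I0: { [T → . n x C], [T' → . T] }  — shift
  I1: { [T' → T .] }  — accept
  I2: { [T → n . x C] }  — shift
  I3: { [C → . (], [C → . C E ,], [C → . n E], [T → n x . C] }  — shift
  I4: { [C → ( .] }  — reduce
  I5: { [C → C . E ,], [E → . ( T x], [E → . E C], [E → . x C], [T → n x C .] }  — shift, reduce
  I6: { [C → n . E], [E → . ( T x], [E → . E C], [E → . x C] }  — shift
  I7: { [E → ( . T x], [T → . n x C] }  — shift
  I8: { [C → . (], [C → . C E ,], [C → . n E], [C → n E .], [E → E . C] }  — shift, reduce
  I9: { [C → . (], [C → . C E ,], [C → . n E], [E → x . C] }  — shift
  I10: { [C → C . E ,], [E → . ( T x], [E → . E C], [E → . x C], [E → x C .] }  — shift, reduce
  I11: { [C → . (], [C → . C E ,], [C → . n E], [C → C E . ,], [E → E . C] }  — shift
  I12: { [C → C E , .] }  — reduce
  I13: { [C → C . E ,], [E → . ( T x], [E → . E C], [E → . x C], [E → E C .] }  — shift, reduce
  I14: { [E → ( T . x] }  — shift
  I15: { [E → ( T x .] }  — reduce

Conflict in state I5:
  Shift-reduce conflict between [T → n x C .] and [E → . ( T x]
So the grammar is NOT LR(0).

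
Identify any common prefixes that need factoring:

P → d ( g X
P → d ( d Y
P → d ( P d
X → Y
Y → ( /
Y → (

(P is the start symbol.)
Yes, P has productions with common prefix 'd ('; Y has productions with common prefix '('

Left-factoring is needed when two productions for the same non-terminal
share a common prefix on the right-hand side.

Productions for P:
  P → d ( g X
  P → d ( d Y
  P → d ( P d
Productions for Y:
  Y → ( /
  Y → (

Found common prefix 'd (' in productions for P
Found common prefix '(' in productions for Y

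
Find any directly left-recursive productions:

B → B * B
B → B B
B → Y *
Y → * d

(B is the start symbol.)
Yes, B is left-recursive

Direct left recursion occurs when N → N α for some non-terminal N (the right-hand side begins with the left-hand side itself).

B → B * B: LEFT RECURSIVE (starts with B)
B → B B: LEFT RECURSIVE (starts with B)
B → Y *: starts with Y
Y → * d: starts with '*'

The grammar has direct left recursion on: B.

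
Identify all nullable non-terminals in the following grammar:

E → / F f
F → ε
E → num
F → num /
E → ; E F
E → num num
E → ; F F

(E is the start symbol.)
ε-productions: F → ε
So F is immediately nullable.
No further non-terminal can be added: every production for the remaining non-terminals contains a terminal or a non-nullable non-terminal.
Nullable = { 'F' }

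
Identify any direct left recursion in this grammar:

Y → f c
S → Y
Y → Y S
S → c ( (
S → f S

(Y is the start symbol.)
Yes, Y is left-recursive

Direct left recursion occurs when N → N α for some non-terminal N (the right-hand side begins with the left-hand side itself).

Y → f c: starts with f
S → Y: starts with Y
Y → Y S: LEFT RECURSIVE (starts with Y)
S → c ( (: starts with c
S → f S: starts with f

The grammar has direct left recursion on: Y.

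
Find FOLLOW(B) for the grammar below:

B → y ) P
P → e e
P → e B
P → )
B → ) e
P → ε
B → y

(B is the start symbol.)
{ $ }

B is the start symbol, so $ ∈ FOLLOW(B).
In P → e B: B is at the end, add FOLLOW(P)

The FOLLOW sets referred to above (computed the same way, to a fixed point):
  FOLLOW(P) = { $ }

Taking the union: FOLLOW(B) = { $ }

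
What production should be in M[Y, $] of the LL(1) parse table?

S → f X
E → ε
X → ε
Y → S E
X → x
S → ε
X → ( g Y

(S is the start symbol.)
Y → S E

To find M[Y, $], we find productions for Y where $ is in the predict set (PREDICT(N → α) = (FIRST(α) \ {ε}) ∪ (FOLLOW(N) if α ⇒* ε)).

Relevant sets:
  FIRST(S) = { 'f', ε }
  FIRST(E) = { ε }
  FOLLOW(Y) = { $ }

Y → S E: PREDICT = { $, 'f' }
  $ is in predict set, so this production goes in M[Y, $]

M[Y, $] = Y → S E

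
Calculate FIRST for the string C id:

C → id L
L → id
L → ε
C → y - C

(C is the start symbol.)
FIRST sets of the non-terminals involved (from the grammar, by fixed-point iteration):
  FIRST(C) = { 'id', 'y' }

To compute FIRST(C id), process the symbols left to right:
Symbol C is a non-terminal. Add FIRST(C) \ {ε} = { 'id', 'y' }
C is not nullable (ε ∉ FIRST(C)), so stop here.
FIRST(C id) = { 'id', 'y' }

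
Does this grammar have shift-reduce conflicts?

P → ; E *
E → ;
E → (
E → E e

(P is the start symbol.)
No shift-reduce conflicts

Augment with P' → P and build the canonical LR(0) collection (I0 = CLOSURE({[P' → . P]}), then GOTO on every symbol after a dot until no new states appear). It has 8 states:
  I0: { [P → . ; E *], [P' → . P] }  — shift
  I1: { [E → . (], [E → . ;], [E → . E e], [P → ; . E *] }  — shift
  I2: { [P' → P .] }  — accept
  I3: { [E → ( .] }  — reduce
  I4: { [E → ; .] }  — reduce
  I5: { [E → E . e], [P → ; E . *] }  — shift
  I6: { [P → ; E * .] }  — reduce
  I7: { [E → E e .] }  — reduce

No state contains both a complete item and a shift item.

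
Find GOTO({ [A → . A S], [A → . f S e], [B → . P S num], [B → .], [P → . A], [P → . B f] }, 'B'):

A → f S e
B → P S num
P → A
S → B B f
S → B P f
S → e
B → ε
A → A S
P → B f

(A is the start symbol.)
{ [P → B . f] }

GOTO(I, 'B') = CLOSURE({ [A → αX.β] : [A → α.Xβ] ∈ I, X = 'B' })

Items with dot before 'B', with the dot advanced:
  [P → . B f] → [P → B . f]
Closure adds nothing (no advanced item has the dot before a non-terminal).

GOTO = { [P → B . f] }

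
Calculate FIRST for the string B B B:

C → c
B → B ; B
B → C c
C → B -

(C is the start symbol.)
FIRST sets of the non-terminals involved (from the grammar, by fixed-point iteration):
  FIRST(B) = { 'c' }

To compute FIRST(B B B), process the symbols left to right:
Symbol B is a non-terminal. Add FIRST(B) \ {ε} = { 'c' }
B is not nullable (ε ∉ FIRST(B)), so stop here.
FIRST(B B B) = { 'c' }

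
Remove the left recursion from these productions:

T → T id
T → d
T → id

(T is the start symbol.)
T → d T'
T → id T'
T' → id T'
T' → ε

T is directly left-recursive. The standard transformation for
  A → A α₁ | ... | A α_m | β₁ | ... | β_n
is
  A  → β₁ A' | ... | β_n A'
  A' → α₁ A' | ... | α_m A' | ε

T → d becomes T → d T'
T → id becomes T → id T'
T → T id becomes T' → id T'
Add T' → ε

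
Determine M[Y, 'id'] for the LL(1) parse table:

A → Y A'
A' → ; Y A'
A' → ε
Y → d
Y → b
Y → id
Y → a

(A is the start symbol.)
Y → id

To find M[Y, 'id'], we find productions for Y where 'id' is in the predict set (PREDICT(N → α) = (FIRST(α) \ {ε}) ∪ (FOLLOW(N) if α ⇒* ε)).

Y → d: PREDICT = { 'd' }
Y → b: PREDICT = { 'b' }
Y → id: PREDICT = { 'id' }
  'id' is in predict set, so this production goes in M[Y, 'id']
Y → a: PREDICT = { 'a' }

M[Y, 'id'] = Y → id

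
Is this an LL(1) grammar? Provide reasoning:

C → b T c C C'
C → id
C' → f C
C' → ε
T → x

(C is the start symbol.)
A grammar is LL(1) if for each non-terminal N with multiple productions, the predict sets of those productions are pairwise disjoint, where PREDICT(N → α) = (FIRST(α) \ {ε}) ∪ (FOLLOW(N) if α ⇒* ε).

Relevant sets:
  FOLLOW(C') = { $, 'f' }

For C:
  PREDICT(C → b T c C C') = { 'b' }
  PREDICT(C → id) = { 'id' }
For C':
  PREDICT(C' → f C) = { 'f' }
  PREDICT(C' → ε) = { $, 'f' }
T has a single production, so nothing to check there.

Conflict found: Predict set conflict for C': { 'f' }
The grammar is NOT LL(1).

Answer: No. Predict set conflict for C': { 'f' }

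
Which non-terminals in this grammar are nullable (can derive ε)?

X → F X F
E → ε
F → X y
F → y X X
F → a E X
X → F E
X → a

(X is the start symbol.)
{ 'E' }

A non-terminal is nullable if it can derive ε (the empty string): either it has an ε-production, or it has a production whose right-hand side consists entirely of nullable non-terminals.

ε-productions: E → ε
So E is immediately nullable.
No further non-terminal can be added: every production for the remaining non-terminals contains a terminal or a non-nullable non-terminal.
Nullable = { 'E' }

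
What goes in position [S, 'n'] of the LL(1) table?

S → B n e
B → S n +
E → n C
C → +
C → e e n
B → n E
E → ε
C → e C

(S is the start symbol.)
S → B n e

To find M[S, 'n'], we find productions for S where 'n' is in the predict set (PREDICT(N → α) = (FIRST(α) \ {ε}) ∪ (FOLLOW(N) if α ⇒* ε)).

Relevant sets:
  FIRST(B) = { 'n' }

S → B n e: PREDICT = { 'n' }
  'n' is in predict set, so this production goes in M[S, 'n']

M[S, 'n'] = S → B n e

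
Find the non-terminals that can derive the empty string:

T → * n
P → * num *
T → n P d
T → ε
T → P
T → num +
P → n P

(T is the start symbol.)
{ 'T' }

ε-productions: T → ε
So T is immediately nullable.
No further non-terminal can be added: every production for the remaining non-terminals contains a terminal or a non-nullable non-terminal.
Nullable = { 'T' }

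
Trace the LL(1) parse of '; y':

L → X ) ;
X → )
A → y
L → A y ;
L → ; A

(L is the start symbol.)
LL(1) parsing maintains a stack (initially the start symbol over $) and the input. At each step: if the stack top is a terminal, match it against the current input token; if it is a non-terminal N, replace it with the RHS of M[N, lookahead] (the unique production whose predict set contains the lookahead).

Stack is shown with the top on the left.

Stack  Input  Action
--------------------
L $    ; y $  output L → ; A
; A $  ; y $  match ';'
A $    y $    output A → y
y $    y $    match 'y'
$      $      accept

The string is accepted.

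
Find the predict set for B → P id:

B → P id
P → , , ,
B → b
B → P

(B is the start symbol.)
PREDICT(B → P id) = (FIRST(RHS) \ {ε}) ∪ (FOLLOW(B) if ε ∈ FIRST(RHS), i.e. RHS ⇒* ε)
FIRST(P) = { ',' }
FIRST(P id) = { ',' }
ε ∉ FIRST(P id), so FOLLOW(B) is not added.
PREDICT(B → P id) = { ',' }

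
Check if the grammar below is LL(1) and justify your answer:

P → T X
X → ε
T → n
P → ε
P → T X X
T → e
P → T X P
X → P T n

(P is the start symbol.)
A grammar is LL(1) if for each non-terminal N with multiple productions, the predict sets of those productions are pairwise disjoint, where PREDICT(N → α) = (FIRST(α) \ {ε}) ∪ (FOLLOW(N) if α ⇒* ε).

Relevant sets:
  FIRST(T) = { 'e', 'n' }
  FIRST(P) = { 'e', 'n', ε }
  FOLLOW(P) = { $, 'e', 'n' }
  FOLLOW(X) = { $, 'e', 'n' }

For P:
  PREDICT(P → T X) = { 'e', 'n' }
  PREDICT(P → ε) = { $, 'e', 'n' }
  PREDICT(P → T X X) = { 'e', 'n' }
  PREDICT(P → T X P) = { 'e', 'n' }
For X:
  PREDICT(X → ε) = { $, 'e', 'n' }
  PREDICT(X → P T n) = { 'e', 'n' }
For T:
  PREDICT(T → n) = { 'n' }
  PREDICT(T → e) = { 'e' }

Conflict found: Predict set conflict for P: { 'e', 'n' }
The grammar is NOT LL(1).

Answer: No. Predict set conflict for P: { 'e', 'n' }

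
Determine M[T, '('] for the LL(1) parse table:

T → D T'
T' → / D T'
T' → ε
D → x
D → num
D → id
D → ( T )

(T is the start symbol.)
T → D T'

To find M[T, '('], we find productions for T where '(' is in the predict set (PREDICT(N → α) = (FIRST(α) \ {ε}) ∪ (FOLLOW(N) if α ⇒* ε)).

Relevant sets:
  FIRST(D) = { '(', 'id', 'num', 'x' }

T → D T': PREDICT = { '(', 'id', 'num', 'x' }
  '(' is in predict set, so this production goes in M[T, '(']

M[T, '('] = T → D T'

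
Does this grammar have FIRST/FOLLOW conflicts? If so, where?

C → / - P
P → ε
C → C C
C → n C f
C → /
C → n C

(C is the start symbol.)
No FIRST/FOLLOW conflicts.

A FIRST/FOLLOW conflict occurs when a non-terminal N has a nullable alternative N → β (β ⇒* ε) and another alternative N → α with FIRST(α) ∩ FOLLOW(N) ≠ ∅: on such a lookahead the parser cannot decide between expanding α and letting N vanish via β.

Nullable non-terminals: P.
P has a nullable alternative but only one production, so nothing to check.

C has no nullable alternative, so no FIRST/FOLLOW check is needed there.

No FIRST/FOLLOW conflicts found.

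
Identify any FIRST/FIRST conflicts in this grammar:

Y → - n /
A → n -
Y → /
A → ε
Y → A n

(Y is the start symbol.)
FIRST sets of the non-terminals at (or reachable through a nullable prefix from) the front of some alternative:
  FIRST(A) = { 'n', ε }

Productions for Y:
  Y → - n /: FIRST = { '-' }
  Y → /: FIRST = { '/' }
  Y → A n: FIRST = { 'n' }
Productions for A:
  A → n -: FIRST = { 'n' }
  A → ε: FIRST = { ε }

All alternatives of each non-terminal have pairwise disjoint FIRST sets.

Answer: No FIRST/FIRST conflicts.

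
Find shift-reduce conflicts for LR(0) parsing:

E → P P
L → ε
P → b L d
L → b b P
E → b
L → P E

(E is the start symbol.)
Yes — I3: [E → b .] vs [L → . b b P]; I6: [L → .] vs [L → . b b P]; I7: [L → .] vs [L → . b b P]; I8: [L → b b P .] vs [E → . b]; I12: [L → .] vs [L → . b b P]

A shift-reduce conflict occurs when an LR(0) state has both:
  - a complete (reduce) item [A → α .] (dot at the end), and
  - a shift item [B → β . c γ] (dot before a terminal).

Augment with E' → E and build the canonical LR(0) collection (I0 = CLOSURE({[E' → . E]}), then GOTO on every symbol after a dot until no new states appear). It has 13 states:
  I0: { [E → . P P], [E → . b], [E' → . E], [P → . b L d] }  — shift
  I1: { [E' → E .] }  — accept
  I2: { [E → P . P], [P → . b L d] }  — shift
  I3: { [E → b .], [L → . P E], [L → . b b P], [L → .], [P → . b L d], [P → b . L d] }  — shift, 2 reduces
  I4: { [P → b L . d] }  — shift
  I5: { [E → . P P], [E → . b], [L → P . E], [P → . b L d] }  — shift
  I6: { [L → . P E], [L → . b b P], [L → .], [L → b . b P], [P → . b L d], [P → b . L d] }  — shift, reduce
  I7: { [L → . P E], [L → . b b P], [L → .], [L → b . b P], [L → b b . P], [P → . b L d], [P → b . L d] }  — shift, reduce
  I8: { [E → . P P], [E → . b], [L → P . E], [L → b b P .], [P → . b L d] }  — shift, reduce
  I9: { [L → P E .] }  — reduce
  I10: { [P → b L d .] }  — reduce
  I11: { [E → P P .] }  — reduce
  I12: { [L → . P E], [L → . b b P], [L → .], [P → . b L d], [P → b . L d] }  — shift, reduce

I3 contains reduce items [E → b .], [L → .] and shift items [L → . b b P], [P → . b L d] — shift-reduce conflict.
I6 contains reduce item [L → .] and shift items [L → . b b P], [L → b . b P], [P → . b L d] — shift-reduce conflict.
I7 contains reduce item [L → .] and shift items [L → . b b P], [L → b . b P], [P → . b L d] — shift-reduce conflict.
I8 contains reduce item [L → b b P .] and shift items [E → . b], [P → . b L d] — shift-reduce conflict.
I12 contains reduce item [L → .] and shift items [L → . b b P], [P → . b L d] — shift-reduce conflict.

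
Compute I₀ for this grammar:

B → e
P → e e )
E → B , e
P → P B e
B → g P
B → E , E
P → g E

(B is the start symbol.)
{ [B → . E , E], [B → . e], [B → . g P], [B' → . B], [E → . B , e] }

First, augment the grammar with B' → B
I₀ = CLOSURE({ [B' → . B] }):
  [B' → . B] has the dot before B: add [B → . e], [B → . g P], [B → . E , E]
  [B → . E , E] has the dot before E: add [E → . B , e]
No further items can be added.

I₀ = { [B → . E , E], [B → . e], [B → . g P], [B' → . B], [E → . B , e] }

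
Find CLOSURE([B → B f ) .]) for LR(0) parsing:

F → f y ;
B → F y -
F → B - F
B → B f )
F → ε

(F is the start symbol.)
To compute CLOSURE, for each item [A → α.Bβ] where B is a non-terminal, add [B → .γ] for all productions B → γ; repeat for the newly added items until nothing changes.

Start with: [B → B f ) .]
The dot is at the end, so nothing is added.

CLOSURE = { [B → B f ) .] }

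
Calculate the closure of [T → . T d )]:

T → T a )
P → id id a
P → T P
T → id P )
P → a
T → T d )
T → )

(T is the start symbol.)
Start with: [T → . T d )]
  [T → . T d )] has the dot before T: add [T → . T a )], [T → . id P )], [T → . )]
No further items can be added.

CLOSURE = { [T → . )], [T → . T a )], [T → . T d )], [T → . id P )] }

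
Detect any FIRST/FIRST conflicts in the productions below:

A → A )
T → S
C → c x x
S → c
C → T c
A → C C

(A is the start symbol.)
A FIRST/FIRST conflict occurs when two productions N → α and N → β for the same non-terminal have FIRST(α) ∩ FIRST(β) ≠ ∅ (with ε ∈ FIRST of a nullable right-hand side, so two nullable alternatives also conflict).

FIRST sets of the non-terminals at (or reachable through a nullable prefix from) the front of some alternative:
  FIRST(A) = { 'c' }
  FIRST(C) = { 'c' }
  FIRST(T) = { 'c' }

Productions for A:
  A → A ): FIRST = { 'c' }
  A → C C: FIRST = { 'c' }
Productions for C:
  C → c x x: FIRST = { 'c' }
  C → T c: FIRST = { 'c' }
T, S have only one production, so no FIRST/FIRST conflict is possible there.

Conflict for A: A → A ) and A → C C
  Overlap: { 'c' }
Conflict for C: C → c x x and C → T c
  Overlap: { 'c' }

Answer: Yes. A → A ')' / A → C C on { 'c' }; C → c x x / C → T c on { 'c' }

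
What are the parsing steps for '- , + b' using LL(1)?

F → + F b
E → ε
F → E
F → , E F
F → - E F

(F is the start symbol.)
LL(1) parsing maintains a stack (initially the start symbol over $) and the input. At each step: if the stack top is a terminal, match it against the current input token; if it is a non-terminal N, replace it with the RHS of M[N, lookahead] (the unique production whose predict set contains the lookahead).

Stack is shown with the top on the left.

Stack    Input      Action
--------------------------
F $      - , + b $  output F → - E F
- E F $  - , + b $  match '-'
E F $    , + b $    output E → ε
F $      , + b $    output F → , E F
, E F $  , + b $    match ','
E F $    + b $      output E → ε
F $      + b $      output F → + F b
+ F b $  + b $      match '+'
F b $    b $        output F → E
E b $    b $        output E → ε
b $      b $        match 'b'
$        $          accept

The string is accepted.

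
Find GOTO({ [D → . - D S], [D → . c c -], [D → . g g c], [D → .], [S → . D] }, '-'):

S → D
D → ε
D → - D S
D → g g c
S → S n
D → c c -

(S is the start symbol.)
{ [D → - . D S], [D → . - D S], [D → . c c -], [D → . g g c], [D → .] }

GOTO(I, '-') = CLOSURE({ [A → αX.β] : [A → α.Xβ] ∈ I, X = '-' })

Items with dot before '-', with the dot advanced:
  [D → . - D S] → [D → - . D S]
Closure of the advanced items:
  [D → - . D S] has the dot before D: add [D → .], [D → . - D S], [D → . g g c], [D → . c c -]

GOTO = { [D → - . D S], [D → . - D S], [D → . c c -], [D → . g g c], [D → .] }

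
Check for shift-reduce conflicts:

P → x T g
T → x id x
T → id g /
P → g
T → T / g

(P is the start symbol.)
A shift-reduce conflict occurs when an LR(0) state has both:
  - a complete (reduce) item [A → α .] (dot at the end), and
  - a shift item [B → β . c γ] (dot before a terminal).

Augment with P' → P and build the canonical LR(0) collection (I0 = CLOSURE({[P' → . P]}), then GOTO on every symbol after a dot until no new states appear). It has 14 states:
  I0: { [P → . g], [P → . x T g], [P' → . P] }  — shift
  I1: { [P' → P .] }  — accept
  I2: { [P → g .] }  — reduce
  I3: { [P → x . T g], [T → . T / g], [T → . id g /], [T → . x id x] }  — shift
  I4: { [P → x T . g], [T → T . / g] }  — shift
  I5: { [T → id . g /] }  — shift
  I6: { [T → x . id x] }  — shift
  I7: { [T → x id . x] }  — shift
  I8: { [T → x id x .] }  — reduce
  I9: { [T → id g . /] }  — shift
  I10: { [T → id g / .] }  — reduce
  I11: { [T → T / . g] }  — shift
  I12: { [P → x T g .] }  — reduce
  I13: { [T → T / g .] }  — reduce

No state contains both a complete item and a shift item.

Answer: No shift-reduce conflicts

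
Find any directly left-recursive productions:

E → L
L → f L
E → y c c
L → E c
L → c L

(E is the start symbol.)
E → L: starts with L
L → f L: starts with f
E → y c c: starts with y
L → E c: starts with E
L → c L: starts with c

No direct left recursion found.

Answer: No direct left recursion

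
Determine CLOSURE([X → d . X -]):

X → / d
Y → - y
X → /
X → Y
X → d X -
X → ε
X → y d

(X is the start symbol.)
{ [X → . / d], [X → . /], [X → . Y], [X → . d X -], [X → . y d], [X → .], [X → d . X -], [Y → . - y] }

To compute CLOSURE, for each item [A → α.Bβ] where B is a non-terminal, add [B → .γ] for all productions B → γ; repeat for the newly added items until nothing changes.

Start with: [X → d . X -]
  [X → d . X -] has the dot before X: add [X → . / d], [X → . /], [X → . Y], [X → . d X -], [X → .], [X → . y d]
  [X → . Y] has the dot before Y: add [Y → . - y]
No further items can be added.

CLOSURE = { [X → . / d], [X → . /], [X → . Y], [X → . d X -], [X → . y d], [X → .], [X → d . X -], [Y → . - y] }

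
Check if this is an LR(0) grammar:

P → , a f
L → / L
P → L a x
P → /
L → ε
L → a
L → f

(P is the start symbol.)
A grammar is LR(0) if no state in the canonical LR(0) collection has:
  - both a shift item (dot before a terminal) and a complete item (shift-reduce conflict), or
  - two or more complete items (reduce-reduce conflict; the accept item [P' → P .] counts as a complete item here).

Augment with P' → P and build the canonical LR(0) collection (I0 = CLOSURE({[P' → . P]}), then GOTO on every symbol after a dot until no new states appear). It has 13 states:
  I0: { [L → . / L], [L → . a], [L → . f], [L → .], [P → . , a f], [P → . /], [P → . L a x], [P' → . P] }  — shift, reduce
  I1: { [P → , . a f] }  — shift
  I2: { [L → . / L], [L → . a], [L → . f], [L → .], [L → / . L], [P → / .] }  — shift, 2 reduces
  I3: { [P → L . a x] }  — shift
  I4: { [P' → P .] }  — accept
  I5: { [L → a .] }  — reduce
  I6: { [L → f .] }  — reduce
  I7: { [P → L a . x] }  — shift
  I8: { [P → L a x .] }  — reduce
  I9: { [L → . / L], [L → . a], [L → . f], [L → .], [L → / . L] }  — shift, reduce
  I10: { [L → / L .] }  — reduce
  I11: { [P → , a . f] }  — shift
  I12: { [P → , a f .] }  — reduce

Conflict in state I0:
  Shift-reduce conflict between [L → .] and [L → . / L]
So the grammar is NOT LR(0).

Answer: No. Shift-reduce conflict between [L → .] and [L → . / L]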